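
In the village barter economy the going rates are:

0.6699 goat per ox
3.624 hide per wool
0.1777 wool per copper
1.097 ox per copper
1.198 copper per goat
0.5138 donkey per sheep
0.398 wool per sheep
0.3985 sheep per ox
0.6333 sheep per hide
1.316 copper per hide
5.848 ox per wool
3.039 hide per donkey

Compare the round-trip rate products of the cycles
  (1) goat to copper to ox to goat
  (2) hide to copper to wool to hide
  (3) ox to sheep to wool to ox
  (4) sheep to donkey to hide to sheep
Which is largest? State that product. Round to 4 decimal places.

(1) 1.198 × 1.097 × 0.6699 = 0.88039
(2) 1.316 × 0.1777 × 3.624 = 0.84748
(3) 0.3985 × 0.398 × 5.848 = 0.92751
(4) 0.5138 × 3.039 × 0.6333 = 0.98886
Highest is cycle (4) at 0.9889 (≤1, no arbitrage).

0.9889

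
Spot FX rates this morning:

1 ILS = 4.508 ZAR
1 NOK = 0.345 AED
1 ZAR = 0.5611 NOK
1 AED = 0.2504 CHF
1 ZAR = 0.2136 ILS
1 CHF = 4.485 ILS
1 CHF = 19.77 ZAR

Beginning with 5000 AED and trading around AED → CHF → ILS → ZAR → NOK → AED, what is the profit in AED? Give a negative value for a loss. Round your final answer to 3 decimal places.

-99.842

5000 AED × 0.2504 = 1252 CHF
1252 CHF × 4.485 = 5615.22 ILS
5615.22 ILS × 4.508 = 25313.41176 ZAR
25313.41176 ZAR × 0.5611 = 14203.355338536 NOK
14203.355338536 NOK × 0.345 = 4900.15759179492 AED
Net change: 4900.15759179492 − 5000 = -99.84240820508 AED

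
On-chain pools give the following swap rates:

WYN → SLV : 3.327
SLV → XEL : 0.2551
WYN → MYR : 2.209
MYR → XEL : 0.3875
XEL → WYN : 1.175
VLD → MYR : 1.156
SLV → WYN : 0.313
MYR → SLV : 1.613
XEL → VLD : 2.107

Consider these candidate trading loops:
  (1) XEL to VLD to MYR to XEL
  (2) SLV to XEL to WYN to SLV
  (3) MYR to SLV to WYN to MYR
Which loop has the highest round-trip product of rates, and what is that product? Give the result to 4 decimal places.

(1) 2.107 × 1.156 × 0.3875 = 0.94383
(2) 0.2551 × 1.175 × 3.327 = 0.99724
(3) 1.613 × 0.313 × 2.209 = 1.11526
Highest is cycle (3) at 1.1153 (>1, arbitrage).

1.1153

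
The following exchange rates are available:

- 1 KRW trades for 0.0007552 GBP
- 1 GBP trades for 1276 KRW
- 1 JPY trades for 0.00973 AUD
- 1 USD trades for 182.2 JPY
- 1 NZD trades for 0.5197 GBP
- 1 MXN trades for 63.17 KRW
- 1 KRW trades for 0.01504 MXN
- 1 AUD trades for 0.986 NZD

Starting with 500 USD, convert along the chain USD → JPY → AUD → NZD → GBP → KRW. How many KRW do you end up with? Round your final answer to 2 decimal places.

579577.51

500 USD × 182.2 = 91100 JPY
91100 JPY × 0.00973 = 886.403 AUD
886.403 AUD × 0.986 = 873.993358 NZD
873.993358 NZD × 0.5197 = 454.2143481526 GBP
454.2143481526 GBP × 1276 = 579577.5082427176 KRW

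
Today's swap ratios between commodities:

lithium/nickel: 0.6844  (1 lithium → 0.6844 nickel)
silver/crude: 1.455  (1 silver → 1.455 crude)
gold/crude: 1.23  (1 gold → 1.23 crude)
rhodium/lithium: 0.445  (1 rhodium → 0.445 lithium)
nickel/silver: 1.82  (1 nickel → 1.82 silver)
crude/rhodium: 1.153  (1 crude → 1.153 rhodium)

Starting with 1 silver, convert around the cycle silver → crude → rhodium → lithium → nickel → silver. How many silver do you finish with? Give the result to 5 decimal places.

1 silver × 1.455 = 1.455 crude
1.455 crude × 1.153 = 1.677615 rhodium
1.677615 rhodium × 0.445 = 0.746538675 lithium
0.746538675 lithium × 0.6844 = 0.51093106917 nickel
0.51093106917 nickel × 1.82 = 0.9298945458894 silver

0.92989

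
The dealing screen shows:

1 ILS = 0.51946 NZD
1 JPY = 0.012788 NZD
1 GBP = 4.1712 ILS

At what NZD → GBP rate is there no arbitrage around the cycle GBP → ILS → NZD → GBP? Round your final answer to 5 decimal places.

0.46152

Known legs of the cycle: 4.1712 × 0.51946 = 2.166771552
For no arbitrage the full-cycle product must be 1, so the missing rate is 1 / 2.166771552 ≈ 0.4615161.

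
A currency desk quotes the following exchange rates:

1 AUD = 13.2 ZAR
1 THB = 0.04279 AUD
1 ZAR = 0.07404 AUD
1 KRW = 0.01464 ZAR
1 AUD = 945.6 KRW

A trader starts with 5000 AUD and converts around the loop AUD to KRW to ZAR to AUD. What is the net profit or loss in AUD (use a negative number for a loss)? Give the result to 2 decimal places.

5000 AUD × 945.6 = 4728000 KRW
4728000 KRW × 0.01464 = 69217.92 ZAR
69217.92 ZAR × 0.07404 = 5124.8947968 AUD
Net change: 5124.8947968 − 5000 = 124.8947968 AUD

124.89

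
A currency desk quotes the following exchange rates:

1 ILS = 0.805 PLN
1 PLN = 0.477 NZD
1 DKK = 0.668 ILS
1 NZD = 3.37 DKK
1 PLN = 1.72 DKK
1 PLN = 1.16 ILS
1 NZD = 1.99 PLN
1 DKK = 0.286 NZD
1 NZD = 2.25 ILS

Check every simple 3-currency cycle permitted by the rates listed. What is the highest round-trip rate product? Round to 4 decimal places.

0.9789

DKK→NZD→PLN→DKK: 0.286 × 1.99 × 1.72 = 0.97892
ILS→PLN→DKK→ILS: 0.805 × 1.72 × 0.668 = 0.92491
ILS→PLN→NZD→ILS: 0.805 × 0.477 × 2.25 = 0.86397
Maximum is DKK→NZD→PLN→DKK at 0.9789; no arbitrage — every cycle loses value.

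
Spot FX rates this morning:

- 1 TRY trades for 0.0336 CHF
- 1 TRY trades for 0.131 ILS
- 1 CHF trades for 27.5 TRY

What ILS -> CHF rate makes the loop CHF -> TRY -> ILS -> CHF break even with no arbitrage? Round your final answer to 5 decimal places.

Known legs of the cycle: 27.5 × 0.131 = 3.6025
For no arbitrage the full-cycle product must be 1, so the missing rate is 1 / 3.6025 ≈ 0.2775850.

0.27759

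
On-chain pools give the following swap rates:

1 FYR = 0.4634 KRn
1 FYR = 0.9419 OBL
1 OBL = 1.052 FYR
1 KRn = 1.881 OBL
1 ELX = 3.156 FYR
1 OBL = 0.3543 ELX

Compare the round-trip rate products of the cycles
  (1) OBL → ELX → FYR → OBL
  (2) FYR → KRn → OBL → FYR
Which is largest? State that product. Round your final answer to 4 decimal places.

1.0532

(1) 0.3543 × 3.156 × 0.9419 = 1.05321
(2) 0.4634 × 1.881 × 1.052 = 0.91698
Highest is cycle (1) at 1.0532 (>1, arbitrage).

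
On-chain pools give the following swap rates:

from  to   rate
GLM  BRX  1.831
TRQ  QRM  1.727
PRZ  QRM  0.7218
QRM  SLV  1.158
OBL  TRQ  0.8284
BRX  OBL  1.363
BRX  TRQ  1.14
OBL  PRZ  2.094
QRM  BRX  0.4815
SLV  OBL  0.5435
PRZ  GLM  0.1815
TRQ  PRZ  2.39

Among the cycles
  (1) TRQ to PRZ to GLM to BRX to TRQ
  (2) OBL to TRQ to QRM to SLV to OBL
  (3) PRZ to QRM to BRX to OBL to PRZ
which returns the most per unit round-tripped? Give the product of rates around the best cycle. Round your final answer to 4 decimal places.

0.9919

(1) 2.39 × 0.1815 × 1.831 × 1.14 = 0.90546
(2) 0.8284 × 1.727 × 1.158 × 0.5435 = 0.90041
(3) 0.7218 × 0.4815 × 1.363 × 2.094 = 0.99194
Highest is cycle (3) at 0.9919 (≤1, no arbitrage).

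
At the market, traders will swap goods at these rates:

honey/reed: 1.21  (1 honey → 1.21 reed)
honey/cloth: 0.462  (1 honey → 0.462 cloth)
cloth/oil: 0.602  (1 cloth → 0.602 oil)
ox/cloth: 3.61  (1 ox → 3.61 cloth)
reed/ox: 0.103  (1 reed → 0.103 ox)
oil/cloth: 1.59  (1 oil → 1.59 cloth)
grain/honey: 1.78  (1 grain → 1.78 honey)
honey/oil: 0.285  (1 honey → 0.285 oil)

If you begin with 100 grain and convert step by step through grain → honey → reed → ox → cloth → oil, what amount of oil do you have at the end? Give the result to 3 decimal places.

48.211

100 grain × 1.78 = 178 honey
178 honey × 1.21 = 215.38 reed
215.38 reed × 0.103 = 22.18414 ox
22.18414 ox × 3.61 = 80.0847454 cloth
80.0847454 cloth × 0.602 = 48.2110167308 oil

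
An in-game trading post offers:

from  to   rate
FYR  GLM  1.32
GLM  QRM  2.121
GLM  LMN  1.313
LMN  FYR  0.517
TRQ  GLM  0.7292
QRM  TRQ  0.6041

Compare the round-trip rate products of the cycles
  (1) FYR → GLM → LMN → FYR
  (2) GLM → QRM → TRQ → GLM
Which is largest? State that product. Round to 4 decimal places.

0.9343

(1) 1.32 × 1.313 × 0.517 = 0.89604
(2) 2.121 × 0.6041 × 0.7292 = 0.93432
Highest is cycle (2) at 0.9343 (≤1, no arbitrage).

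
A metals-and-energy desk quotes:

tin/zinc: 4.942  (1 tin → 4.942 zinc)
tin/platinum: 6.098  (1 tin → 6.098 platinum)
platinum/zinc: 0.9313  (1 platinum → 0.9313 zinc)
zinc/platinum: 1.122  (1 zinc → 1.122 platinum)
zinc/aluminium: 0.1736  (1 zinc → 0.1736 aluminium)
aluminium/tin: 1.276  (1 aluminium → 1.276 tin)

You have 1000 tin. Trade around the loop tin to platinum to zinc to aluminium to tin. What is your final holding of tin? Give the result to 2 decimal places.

1000 tin × 6.098 = 6098 platinum
6098 platinum × 0.9313 = 5679.0674 zinc
5679.0674 zinc × 0.1736 = 985.88610064 aluminium
985.88610064 aluminium × 1.276 = 1257.99066441664 tin

1257.99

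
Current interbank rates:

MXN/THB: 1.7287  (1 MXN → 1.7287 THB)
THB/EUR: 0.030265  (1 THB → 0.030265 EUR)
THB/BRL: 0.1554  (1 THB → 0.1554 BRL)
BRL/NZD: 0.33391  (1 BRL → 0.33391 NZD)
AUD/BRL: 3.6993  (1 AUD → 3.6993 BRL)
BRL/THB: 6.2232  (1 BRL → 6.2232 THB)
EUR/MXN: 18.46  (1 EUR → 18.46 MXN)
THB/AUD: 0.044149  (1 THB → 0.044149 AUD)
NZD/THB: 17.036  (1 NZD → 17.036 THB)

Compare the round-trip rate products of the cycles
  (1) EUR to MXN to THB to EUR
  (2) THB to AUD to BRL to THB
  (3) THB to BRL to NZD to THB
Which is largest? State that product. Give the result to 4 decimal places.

(1) 18.46 × 1.7287 × 0.030265 = 0.96581
(2) 0.044149 × 3.6993 × 6.2232 = 1.01638
(3) 0.1554 × 0.33391 × 17.036 = 0.88399
Highest is cycle (2) at 1.0164 (>1, arbitrage).

1.0164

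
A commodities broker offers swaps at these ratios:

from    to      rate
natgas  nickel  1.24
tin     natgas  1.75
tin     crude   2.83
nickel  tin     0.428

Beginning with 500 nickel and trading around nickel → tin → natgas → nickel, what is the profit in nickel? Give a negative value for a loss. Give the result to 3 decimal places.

-35.620

500 nickel × 0.428 = 214 tin
214 tin × 1.75 = 374.5 natgas
374.5 natgas × 1.24 = 464.38 nickel
Net change: 464.38 − 500 = -35.62 nickel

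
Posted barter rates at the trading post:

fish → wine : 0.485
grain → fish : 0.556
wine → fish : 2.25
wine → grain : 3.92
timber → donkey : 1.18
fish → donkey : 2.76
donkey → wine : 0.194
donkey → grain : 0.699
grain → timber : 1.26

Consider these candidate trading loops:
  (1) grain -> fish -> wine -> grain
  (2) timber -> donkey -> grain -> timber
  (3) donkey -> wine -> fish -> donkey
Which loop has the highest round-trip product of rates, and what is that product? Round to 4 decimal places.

1.2047

(1) 0.556 × 0.485 × 3.92 = 1.05707
(2) 1.18 × 0.699 × 1.26 = 1.03927
(3) 0.194 × 2.25 × 2.76 = 1.20474
Highest is cycle (3) at 1.2047 (>1, arbitrage).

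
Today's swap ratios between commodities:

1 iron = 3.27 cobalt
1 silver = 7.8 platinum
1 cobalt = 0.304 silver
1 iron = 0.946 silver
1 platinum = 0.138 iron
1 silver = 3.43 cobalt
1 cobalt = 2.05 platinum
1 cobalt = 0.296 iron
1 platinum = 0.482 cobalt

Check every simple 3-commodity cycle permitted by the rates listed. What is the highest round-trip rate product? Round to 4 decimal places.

1.1429

cobalt→silver→platinum→cobalt: 0.304 × 7.8 × 0.482 = 1.14292
silver→platinum→iron→silver: 7.8 × 0.138 × 0.946 = 1.01827
cobalt→iron→silver→cobalt: 0.296 × 0.946 × 3.43 = 0.96045
cobalt→platinum→iron→cobalt: 2.05 × 0.138 × 3.27 = 0.92508
Maximum is cobalt→silver→platinum→cobalt at 1.1429; arbitrage exists.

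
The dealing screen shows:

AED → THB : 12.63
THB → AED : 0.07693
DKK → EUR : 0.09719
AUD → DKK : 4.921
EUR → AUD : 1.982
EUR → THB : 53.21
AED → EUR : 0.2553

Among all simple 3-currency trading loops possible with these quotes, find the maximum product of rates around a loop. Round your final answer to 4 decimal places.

1.0451

AED→EUR→THB→AED: 0.2553 × 53.21 × 0.07693 = 1.04506
AUD→DKK→EUR→AUD: 4.921 × 0.09719 × 1.982 = 0.94794
Maximum is AED→EUR→THB→AED at 1.0451; arbitrage exists.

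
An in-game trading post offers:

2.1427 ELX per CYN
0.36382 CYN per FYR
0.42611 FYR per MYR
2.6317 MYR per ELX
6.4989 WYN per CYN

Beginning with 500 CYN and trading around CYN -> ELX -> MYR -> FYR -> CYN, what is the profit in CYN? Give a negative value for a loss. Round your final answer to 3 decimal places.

-62.905

500 CYN × 2.1427 = 1071.35 ELX
1071.35 ELX × 2.6317 = 2819.471795 MYR
2819.471795 MYR × 0.42611 = 1201.40512656745 FYR
1201.40512656745 FYR × 0.36382 = 437.095213147769659 CYN
Net change: 437.095213147769659 − 500 = -62.904786852230341 CYN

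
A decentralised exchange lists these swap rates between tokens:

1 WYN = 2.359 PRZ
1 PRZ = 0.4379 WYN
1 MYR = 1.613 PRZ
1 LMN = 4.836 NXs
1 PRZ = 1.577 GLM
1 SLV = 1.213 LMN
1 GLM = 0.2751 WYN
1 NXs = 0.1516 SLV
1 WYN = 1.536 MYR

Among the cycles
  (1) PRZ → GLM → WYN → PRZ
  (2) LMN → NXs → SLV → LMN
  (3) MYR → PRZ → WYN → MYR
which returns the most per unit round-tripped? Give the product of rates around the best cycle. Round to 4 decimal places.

1.0849

(1) 1.577 × 0.2751 × 2.359 = 1.02341
(2) 4.836 × 0.1516 × 1.213 = 0.88930
(3) 1.613 × 0.4379 × 1.536 = 1.08493
Highest is cycle (3) at 1.0849 (>1, arbitrage).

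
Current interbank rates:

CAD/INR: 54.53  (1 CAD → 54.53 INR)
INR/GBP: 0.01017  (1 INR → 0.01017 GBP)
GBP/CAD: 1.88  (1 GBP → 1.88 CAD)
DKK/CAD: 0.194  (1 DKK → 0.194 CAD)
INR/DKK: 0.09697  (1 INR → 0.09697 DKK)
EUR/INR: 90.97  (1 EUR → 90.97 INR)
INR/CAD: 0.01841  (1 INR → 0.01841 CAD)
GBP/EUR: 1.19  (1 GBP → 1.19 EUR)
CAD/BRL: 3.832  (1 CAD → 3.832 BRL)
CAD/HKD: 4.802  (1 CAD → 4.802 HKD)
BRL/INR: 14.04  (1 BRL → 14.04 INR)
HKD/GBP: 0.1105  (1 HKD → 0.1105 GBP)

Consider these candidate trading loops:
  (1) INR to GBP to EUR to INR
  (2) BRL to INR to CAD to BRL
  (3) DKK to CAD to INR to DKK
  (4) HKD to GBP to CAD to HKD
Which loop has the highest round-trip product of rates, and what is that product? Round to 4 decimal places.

1.1009

(1) 0.01017 × 1.19 × 90.97 = 1.10095
(2) 14.04 × 0.01841 × 3.832 = 0.99048
(3) 0.194 × 54.53 × 0.09697 = 1.02583
(4) 0.1105 × 1.88 × 4.802 = 0.99757
Highest is cycle (1) at 1.1009 (>1, arbitrage).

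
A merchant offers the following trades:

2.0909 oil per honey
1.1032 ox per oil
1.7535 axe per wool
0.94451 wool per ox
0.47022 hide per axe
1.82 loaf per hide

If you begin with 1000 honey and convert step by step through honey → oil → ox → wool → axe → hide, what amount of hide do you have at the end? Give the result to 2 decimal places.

1796.39

1000 honey × 2.0909 = 2090.9 oil
2090.9 oil × 1.1032 = 2306.68088 ox
2306.68088 ox × 0.94451 = 2178.6831579688 wool
2178.6831579688 wool × 1.7535 = 3820.3209174982908 axe
3820.3209174982908 axe × 0.47022 = 1796.391301826046299976 hide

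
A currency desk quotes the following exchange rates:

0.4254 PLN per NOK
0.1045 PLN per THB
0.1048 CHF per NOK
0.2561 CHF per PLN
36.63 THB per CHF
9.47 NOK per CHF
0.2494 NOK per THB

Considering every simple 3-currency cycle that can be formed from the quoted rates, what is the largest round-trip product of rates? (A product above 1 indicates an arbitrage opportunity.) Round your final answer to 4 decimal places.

NOK→PLN→CHF→NOK: 0.4254 × 0.2561 × 9.47 = 1.03171
THB→PLN→CHF→THB: 0.1045 × 0.2561 × 36.63 = 0.98031
THB→NOK→CHF→THB: 0.2494 × 0.1048 × 36.63 = 0.95740
Maximum is NOK→PLN→CHF→NOK at 1.0317; arbitrage exists.

1.0317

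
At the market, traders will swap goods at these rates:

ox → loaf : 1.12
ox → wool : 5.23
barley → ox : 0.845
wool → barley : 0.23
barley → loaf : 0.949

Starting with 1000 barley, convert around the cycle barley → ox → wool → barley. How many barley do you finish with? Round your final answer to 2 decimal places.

1016.45

1000 barley × 0.845 = 845 ox
845 ox × 5.23 = 4419.35 wool
4419.35 wool × 0.23 = 1016.4505 barley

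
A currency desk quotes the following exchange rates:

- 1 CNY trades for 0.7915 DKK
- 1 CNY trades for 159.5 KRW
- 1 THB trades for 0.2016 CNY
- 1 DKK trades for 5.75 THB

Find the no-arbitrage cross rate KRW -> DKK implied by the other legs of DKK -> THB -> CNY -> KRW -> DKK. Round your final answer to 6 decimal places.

0.005409

Known legs of the cycle: 5.75 × 0.2016 × 159.5 = 184.8924
For no arbitrage the full-cycle product must be 1, so the missing rate is 1 / 184.8924 ≈ 0.00540855.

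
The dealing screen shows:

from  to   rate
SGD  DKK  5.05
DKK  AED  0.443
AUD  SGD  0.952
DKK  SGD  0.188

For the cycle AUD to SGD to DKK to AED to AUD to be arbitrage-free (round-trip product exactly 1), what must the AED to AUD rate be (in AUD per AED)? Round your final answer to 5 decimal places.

Known legs of the cycle: 0.952 × 5.05 × 0.443 = 2.1297668
For no arbitrage the full-cycle product must be 1, so the missing rate is 1 / 2.1297668 ≈ 0.4695350.

0.46953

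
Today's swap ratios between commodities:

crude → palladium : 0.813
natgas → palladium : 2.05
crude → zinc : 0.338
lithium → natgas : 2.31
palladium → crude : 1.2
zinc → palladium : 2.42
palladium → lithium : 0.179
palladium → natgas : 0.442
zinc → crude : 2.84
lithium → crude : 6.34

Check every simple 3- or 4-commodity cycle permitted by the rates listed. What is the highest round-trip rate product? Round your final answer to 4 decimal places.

zinc→palladium→crude→zinc: 2.42 × 1.2 × 0.338 = 0.98155
zinc→palladium→lithium→crude→zinc: 2.42 × 0.179 × 6.34 × 0.338 = 0.92827
crude→palladium→lithium→crude: 0.813 × 0.179 × 6.34 = 0.92264
palladium→lithium→natgas→palladium: 0.179 × 2.31 × 2.05 = 0.84765
Maximum is zinc→palladium→crude→zinc at 0.9816; no arbitrage — every cycle loses value.

0.9816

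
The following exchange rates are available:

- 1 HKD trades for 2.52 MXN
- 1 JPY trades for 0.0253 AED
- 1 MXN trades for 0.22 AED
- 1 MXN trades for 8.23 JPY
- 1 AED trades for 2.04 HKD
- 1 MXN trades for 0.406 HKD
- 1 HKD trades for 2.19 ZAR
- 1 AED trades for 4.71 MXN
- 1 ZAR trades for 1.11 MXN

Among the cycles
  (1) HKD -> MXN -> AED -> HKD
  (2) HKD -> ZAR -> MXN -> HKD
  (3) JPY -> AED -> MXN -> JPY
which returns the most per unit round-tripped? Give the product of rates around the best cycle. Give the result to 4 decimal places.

(1) 2.52 × 0.22 × 2.04 = 1.13098
(2) 2.19 × 1.11 × 0.406 = 0.98695
(3) 0.0253 × 4.71 × 8.23 = 0.98071
Highest is cycle (1) at 1.1310 (>1, arbitrage).

1.1310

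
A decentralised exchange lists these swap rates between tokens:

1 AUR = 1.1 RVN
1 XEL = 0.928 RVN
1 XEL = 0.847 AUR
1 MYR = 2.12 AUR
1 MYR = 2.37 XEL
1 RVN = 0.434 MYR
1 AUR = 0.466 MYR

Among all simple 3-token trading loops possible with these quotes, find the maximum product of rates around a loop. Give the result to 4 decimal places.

1.0121

RVN→MYR→AUR→RVN: 0.434 × 2.12 × 1.1 = 1.01209
XEL→RVN→MYR→XEL: 0.928 × 0.434 × 2.37 = 0.95452
XEL→AUR→MYR→XEL: 0.847 × 0.466 × 2.37 = 0.93544
Maximum is RVN→MYR→AUR→RVN at 1.0121; arbitrage exists.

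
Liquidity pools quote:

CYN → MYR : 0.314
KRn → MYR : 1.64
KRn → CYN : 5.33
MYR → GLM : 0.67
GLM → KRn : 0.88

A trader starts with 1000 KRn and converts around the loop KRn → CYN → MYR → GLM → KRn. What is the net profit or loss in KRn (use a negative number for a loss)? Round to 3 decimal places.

1000 KRn × 5.33 = 5330 CYN
5330 CYN × 0.314 = 1673.62 MYR
1673.62 MYR × 0.67 = 1121.3254 GLM
1121.3254 GLM × 0.88 = 986.766352 KRn
Net change: 986.766352 − 1000 = -13.233648 KRn

-13.234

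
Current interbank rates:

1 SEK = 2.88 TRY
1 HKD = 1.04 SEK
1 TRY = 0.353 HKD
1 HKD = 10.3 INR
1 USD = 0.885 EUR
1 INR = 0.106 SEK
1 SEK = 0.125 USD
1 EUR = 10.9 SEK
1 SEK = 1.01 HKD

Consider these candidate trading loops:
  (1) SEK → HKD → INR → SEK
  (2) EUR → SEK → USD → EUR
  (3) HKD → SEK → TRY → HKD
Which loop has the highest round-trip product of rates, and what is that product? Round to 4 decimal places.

1.2058

(1) 1.01 × 10.3 × 0.106 = 1.10272
(2) 10.9 × 0.125 × 0.885 = 1.20581
(3) 1.04 × 2.88 × 0.353 = 1.05731
Highest is cycle (2) at 1.2058 (>1, arbitrage).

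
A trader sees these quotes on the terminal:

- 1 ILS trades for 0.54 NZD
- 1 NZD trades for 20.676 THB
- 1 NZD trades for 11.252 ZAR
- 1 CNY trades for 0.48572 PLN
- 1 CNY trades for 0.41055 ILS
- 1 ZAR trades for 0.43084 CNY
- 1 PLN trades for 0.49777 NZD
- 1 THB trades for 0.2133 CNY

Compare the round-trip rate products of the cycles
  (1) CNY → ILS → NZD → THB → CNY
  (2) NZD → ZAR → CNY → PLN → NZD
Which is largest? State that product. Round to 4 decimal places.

(1) 0.41055 × 0.54 × 20.676 × 0.2133 = 0.97773
(2) 11.252 × 0.43084 × 0.48572 × 0.49777 = 1.17209
Highest is cycle (2) at 1.1721 (>1, arbitrage).

1.1721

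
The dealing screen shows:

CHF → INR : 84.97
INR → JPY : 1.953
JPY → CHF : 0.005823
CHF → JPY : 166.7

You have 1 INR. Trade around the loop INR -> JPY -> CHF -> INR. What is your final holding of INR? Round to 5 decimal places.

0.96631

1 INR × 1.953 = 1.953 JPY
1.953 JPY × 0.005823 = 0.011372319 CHF
0.011372319 CHF × 84.97 = 0.96630594543 INR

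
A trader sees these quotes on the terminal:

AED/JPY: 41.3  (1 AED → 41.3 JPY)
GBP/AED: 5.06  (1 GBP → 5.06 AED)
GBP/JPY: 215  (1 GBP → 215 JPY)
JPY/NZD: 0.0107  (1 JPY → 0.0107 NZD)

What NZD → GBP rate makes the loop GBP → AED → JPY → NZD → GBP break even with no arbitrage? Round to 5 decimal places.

0.44721

Known legs of the cycle: 5.06 × 41.3 × 0.0107 = 2.2360646
For no arbitrage the full-cycle product must be 1, so the missing rate is 1 / 2.2360646 ≈ 0.4472143.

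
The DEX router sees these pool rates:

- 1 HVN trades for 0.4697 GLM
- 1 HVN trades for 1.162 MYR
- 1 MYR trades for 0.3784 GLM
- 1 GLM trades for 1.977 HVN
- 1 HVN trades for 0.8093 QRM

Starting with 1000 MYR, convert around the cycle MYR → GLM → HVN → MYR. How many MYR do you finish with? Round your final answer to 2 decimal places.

869.29

1000 MYR × 0.3784 = 378.4 GLM
378.4 GLM × 1.977 = 748.0968 HVN
748.0968 HVN × 1.162 = 869.2884816 MYR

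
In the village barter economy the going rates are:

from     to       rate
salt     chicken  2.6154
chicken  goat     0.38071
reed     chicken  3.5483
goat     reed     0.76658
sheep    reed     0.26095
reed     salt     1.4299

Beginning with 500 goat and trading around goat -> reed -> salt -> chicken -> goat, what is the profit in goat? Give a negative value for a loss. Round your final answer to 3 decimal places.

45.715

500 goat × 0.76658 = 383.29 reed
383.29 reed × 1.4299 = 548.066371 salt
548.066371 salt × 2.6154 = 1433.4127867134 chicken
1433.4127867134 chicken × 0.38071 = 545.714582029658514 goat
Net change: 545.714582029658514 − 500 = 45.714582029658514 goat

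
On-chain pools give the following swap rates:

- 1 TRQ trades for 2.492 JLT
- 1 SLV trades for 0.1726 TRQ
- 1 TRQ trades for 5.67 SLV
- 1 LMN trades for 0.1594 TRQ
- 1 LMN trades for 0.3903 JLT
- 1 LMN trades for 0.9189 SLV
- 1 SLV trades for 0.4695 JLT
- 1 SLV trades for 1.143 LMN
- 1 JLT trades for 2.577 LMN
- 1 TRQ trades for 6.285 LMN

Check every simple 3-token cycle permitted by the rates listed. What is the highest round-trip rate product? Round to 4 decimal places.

1.1118

SLV→JLT→LMN→SLV: 0.4695 × 2.577 × 0.9189 = 1.11178
TRQ→SLV→LMN→TRQ: 5.67 × 1.143 × 0.1594 = 1.03304
TRQ→JLT→LMN→TRQ: 2.492 × 2.577 × 0.1594 = 1.02365
TRQ→LMN→SLV→TRQ: 6.285 × 0.9189 × 0.1726 = 0.99681
Maximum is SLV→JLT→LMN→SLV at 1.1118; arbitrage exists.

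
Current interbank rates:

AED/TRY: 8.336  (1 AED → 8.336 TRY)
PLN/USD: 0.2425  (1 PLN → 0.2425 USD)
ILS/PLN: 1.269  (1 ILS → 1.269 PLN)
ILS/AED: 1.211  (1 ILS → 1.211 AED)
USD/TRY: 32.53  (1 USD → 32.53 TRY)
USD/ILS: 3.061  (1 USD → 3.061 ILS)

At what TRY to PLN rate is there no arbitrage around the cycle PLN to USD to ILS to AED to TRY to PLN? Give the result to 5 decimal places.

Known legs of the cycle: 0.2425 × 3.061 × 1.211 × 8.336 = 7.49336558908
For no arbitrage the full-cycle product must be 1, so the missing rate is 1 / 7.49336558908 ≈ 0.1334514.

0.13345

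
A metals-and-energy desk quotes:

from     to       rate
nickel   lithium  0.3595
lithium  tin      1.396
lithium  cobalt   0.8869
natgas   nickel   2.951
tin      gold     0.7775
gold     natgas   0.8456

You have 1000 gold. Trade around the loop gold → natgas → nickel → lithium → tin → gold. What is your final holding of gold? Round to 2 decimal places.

1000 gold × 0.8456 = 845.6 natgas
845.6 natgas × 2.951 = 2495.3656 nickel
2495.3656 nickel × 0.3595 = 897.0839332 lithium
897.0839332 lithium × 1.396 = 1252.3291707472 tin
1252.3291707472 tin × 0.7775 = 973.685930255948 gold

973.69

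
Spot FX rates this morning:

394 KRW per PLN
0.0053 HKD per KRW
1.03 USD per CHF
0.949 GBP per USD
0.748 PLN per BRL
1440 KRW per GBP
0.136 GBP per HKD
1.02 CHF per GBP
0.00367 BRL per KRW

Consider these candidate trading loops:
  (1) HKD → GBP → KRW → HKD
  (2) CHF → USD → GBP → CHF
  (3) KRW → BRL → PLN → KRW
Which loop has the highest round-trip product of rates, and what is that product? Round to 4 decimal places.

(1) 0.136 × 1440 × 0.0053 = 1.03795
(2) 1.03 × 0.949 × 1.02 = 0.99702
(3) 0.00367 × 0.748 × 394 = 1.08159
Highest is cycle (3) at 1.0816 (>1, arbitrage).

1.0816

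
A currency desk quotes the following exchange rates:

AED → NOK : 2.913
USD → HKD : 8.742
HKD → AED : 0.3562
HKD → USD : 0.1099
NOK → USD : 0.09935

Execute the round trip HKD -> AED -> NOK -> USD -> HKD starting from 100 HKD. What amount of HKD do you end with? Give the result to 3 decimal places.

90.118

100 HKD × 0.3562 = 35.62 AED
35.62 AED × 2.913 = 103.76106 NOK
103.76106 NOK × 0.09935 = 10.308661311 USD
10.308661311 USD × 8.742 = 90.118317180762 HKD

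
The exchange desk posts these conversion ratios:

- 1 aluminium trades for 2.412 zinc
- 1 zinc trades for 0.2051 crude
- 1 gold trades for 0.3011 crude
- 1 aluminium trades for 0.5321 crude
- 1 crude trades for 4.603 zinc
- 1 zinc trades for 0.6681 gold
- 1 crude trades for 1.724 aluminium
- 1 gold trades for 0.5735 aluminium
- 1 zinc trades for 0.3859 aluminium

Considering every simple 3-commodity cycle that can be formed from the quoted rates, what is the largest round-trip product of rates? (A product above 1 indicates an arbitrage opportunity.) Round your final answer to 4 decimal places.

0.9452

zinc→aluminium→crude→zinc: 0.3859 × 0.5321 × 4.603 = 0.94517
zinc→gold→crude→zinc: 0.6681 × 0.3011 × 4.603 = 0.92596
zinc→gold→aluminium→zinc: 0.6681 × 0.5735 × 2.412 = 0.92417
zinc→crude→aluminium→zinc: 0.2051 × 1.724 × 2.412 = 0.85286
Maximum is zinc→aluminium→crude→zinc at 0.9452; no arbitrage — every cycle loses value.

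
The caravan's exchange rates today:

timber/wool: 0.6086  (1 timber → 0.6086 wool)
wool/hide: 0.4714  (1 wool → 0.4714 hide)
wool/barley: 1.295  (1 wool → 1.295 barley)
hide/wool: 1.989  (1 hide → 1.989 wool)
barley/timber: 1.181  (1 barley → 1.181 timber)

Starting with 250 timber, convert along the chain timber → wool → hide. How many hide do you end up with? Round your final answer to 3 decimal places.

250 timber × 0.6086 = 152.15 wool
152.15 wool × 0.4714 = 71.72351 hide

71.724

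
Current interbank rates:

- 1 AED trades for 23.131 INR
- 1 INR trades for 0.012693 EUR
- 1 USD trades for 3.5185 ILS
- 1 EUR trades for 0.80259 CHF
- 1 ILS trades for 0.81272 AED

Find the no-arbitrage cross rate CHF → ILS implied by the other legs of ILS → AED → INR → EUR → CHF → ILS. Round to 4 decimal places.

Known legs of the cycle: 0.81272 × 23.131 × 0.012693 × 0.80259 = 0.1915108484102045784
For no arbitrage the full-cycle product must be 1, so the missing rate is 1 / 0.1915108484102045784 ≈ 5.221636.

5.2216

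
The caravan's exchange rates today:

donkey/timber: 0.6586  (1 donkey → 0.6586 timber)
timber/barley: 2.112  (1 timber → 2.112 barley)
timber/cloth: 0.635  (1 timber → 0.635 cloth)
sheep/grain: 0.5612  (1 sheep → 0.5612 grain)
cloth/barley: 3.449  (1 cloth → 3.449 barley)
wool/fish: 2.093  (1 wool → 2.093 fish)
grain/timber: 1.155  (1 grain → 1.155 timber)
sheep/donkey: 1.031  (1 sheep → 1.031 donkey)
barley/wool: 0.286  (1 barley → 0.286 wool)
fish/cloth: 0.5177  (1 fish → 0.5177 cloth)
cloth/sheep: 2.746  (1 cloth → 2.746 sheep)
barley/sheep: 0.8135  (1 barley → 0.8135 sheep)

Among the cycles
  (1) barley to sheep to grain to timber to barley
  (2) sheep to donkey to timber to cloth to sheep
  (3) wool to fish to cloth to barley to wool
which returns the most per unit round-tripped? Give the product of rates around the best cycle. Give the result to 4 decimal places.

1.1840

(1) 0.8135 × 0.5612 × 1.155 × 2.112 = 1.11366
(2) 1.031 × 0.6586 × 0.635 × 2.746 = 1.18401
(3) 2.093 × 0.5177 × 3.449 × 0.286 = 1.06883
Highest is cycle (2) at 1.1840 (>1, arbitrage).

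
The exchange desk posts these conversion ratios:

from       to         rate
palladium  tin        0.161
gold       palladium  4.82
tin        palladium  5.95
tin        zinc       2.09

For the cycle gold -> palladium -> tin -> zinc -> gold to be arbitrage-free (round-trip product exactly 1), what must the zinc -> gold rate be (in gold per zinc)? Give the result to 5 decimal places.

0.61657

Known legs of the cycle: 4.82 × 0.161 × 2.09 = 1.6218818
For no arbitrage the full-cycle product must be 1, so the missing rate is 1 / 1.6218818 ≈ 0.6165677.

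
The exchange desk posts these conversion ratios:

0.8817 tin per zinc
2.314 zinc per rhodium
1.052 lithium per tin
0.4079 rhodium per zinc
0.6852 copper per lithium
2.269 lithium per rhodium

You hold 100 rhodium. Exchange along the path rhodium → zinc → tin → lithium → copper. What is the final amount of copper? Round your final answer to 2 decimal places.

147.07

100 rhodium × 2.314 = 231.4 zinc
231.4 zinc × 0.8817 = 204.02538 tin
204.02538 tin × 1.052 = 214.63469976 lithium
214.63469976 lithium × 0.6852 = 147.067696275552 copper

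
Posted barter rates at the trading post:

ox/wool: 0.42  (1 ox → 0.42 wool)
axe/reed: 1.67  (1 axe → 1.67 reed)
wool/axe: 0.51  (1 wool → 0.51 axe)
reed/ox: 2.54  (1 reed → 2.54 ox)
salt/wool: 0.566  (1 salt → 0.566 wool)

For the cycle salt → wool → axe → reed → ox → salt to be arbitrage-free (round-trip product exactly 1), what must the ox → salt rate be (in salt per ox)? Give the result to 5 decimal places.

Known legs of the cycle: 0.566 × 0.51 × 1.67 × 2.54 = 1.224437988
For no arbitrage the full-cycle product must be 1, so the missing rate is 1 / 1.224437988 ≈ 0.8167012.

0.81670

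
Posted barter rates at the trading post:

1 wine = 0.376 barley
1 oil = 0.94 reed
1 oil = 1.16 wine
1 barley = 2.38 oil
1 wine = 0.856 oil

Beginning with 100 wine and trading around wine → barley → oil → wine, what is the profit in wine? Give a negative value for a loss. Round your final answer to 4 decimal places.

3.8061

100 wine × 0.376 = 37.6 barley
37.6 barley × 2.38 = 89.488 oil
89.488 oil × 1.16 = 103.80608 wine
Net change: 103.80608 − 100 = 3.80608 wine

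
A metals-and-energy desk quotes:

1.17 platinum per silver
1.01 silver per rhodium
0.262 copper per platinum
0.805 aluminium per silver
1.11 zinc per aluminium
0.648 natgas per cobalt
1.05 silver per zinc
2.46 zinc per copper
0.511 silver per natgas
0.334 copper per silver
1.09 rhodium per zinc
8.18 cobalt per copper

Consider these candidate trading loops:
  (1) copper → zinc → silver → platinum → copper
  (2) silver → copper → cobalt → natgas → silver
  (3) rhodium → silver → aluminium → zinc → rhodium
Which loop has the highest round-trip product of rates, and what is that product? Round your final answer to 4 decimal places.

0.9837

(1) 2.46 × 1.05 × 1.17 × 0.262 = 0.79179
(2) 0.334 × 8.18 × 0.648 × 0.511 = 0.90468
(3) 1.01 × 0.805 × 1.11 × 1.09 = 0.98371
Highest is cycle (3) at 0.9837 (≤1, no arbitrage).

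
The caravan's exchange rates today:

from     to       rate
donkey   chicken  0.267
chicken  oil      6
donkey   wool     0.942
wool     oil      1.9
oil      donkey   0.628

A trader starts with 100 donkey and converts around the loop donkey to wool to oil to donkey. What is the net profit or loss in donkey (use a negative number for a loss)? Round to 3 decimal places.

100 donkey × 0.942 = 94.2 wool
94.2 wool × 1.9 = 178.98 oil
178.98 oil × 0.628 = 112.39944 donkey
Net change: 112.39944 − 100 = 12.39944 donkey

12.399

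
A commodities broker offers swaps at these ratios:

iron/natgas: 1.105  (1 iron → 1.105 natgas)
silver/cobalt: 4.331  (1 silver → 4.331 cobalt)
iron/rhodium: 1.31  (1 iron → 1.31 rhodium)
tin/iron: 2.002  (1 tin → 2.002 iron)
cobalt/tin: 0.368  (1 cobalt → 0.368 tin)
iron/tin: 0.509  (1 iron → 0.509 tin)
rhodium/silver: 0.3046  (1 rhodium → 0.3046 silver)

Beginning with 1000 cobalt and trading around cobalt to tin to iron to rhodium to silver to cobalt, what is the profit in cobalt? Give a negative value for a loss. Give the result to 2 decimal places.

1000 cobalt × 0.368 = 368 tin
368 tin × 2.002 = 736.736 iron
736.736 iron × 1.31 = 965.12416 rhodium
965.12416 rhodium × 0.3046 = 293.976819136 silver
293.976819136 silver × 4.331 = 1273.213603678016 cobalt
Net change: 1273.213603678016 − 1000 = 273.213603678016 cobalt

273.21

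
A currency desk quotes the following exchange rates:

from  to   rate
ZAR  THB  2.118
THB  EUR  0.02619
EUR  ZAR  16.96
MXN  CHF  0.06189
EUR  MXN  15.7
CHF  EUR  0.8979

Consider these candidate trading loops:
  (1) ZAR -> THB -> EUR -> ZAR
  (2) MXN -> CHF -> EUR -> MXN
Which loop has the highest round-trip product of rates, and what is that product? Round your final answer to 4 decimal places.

0.9408

(1) 2.118 × 0.02619 × 16.96 = 0.94078
(2) 0.06189 × 0.8979 × 15.7 = 0.87247
Highest is cycle (1) at 0.9408 (≤1, no arbitrage).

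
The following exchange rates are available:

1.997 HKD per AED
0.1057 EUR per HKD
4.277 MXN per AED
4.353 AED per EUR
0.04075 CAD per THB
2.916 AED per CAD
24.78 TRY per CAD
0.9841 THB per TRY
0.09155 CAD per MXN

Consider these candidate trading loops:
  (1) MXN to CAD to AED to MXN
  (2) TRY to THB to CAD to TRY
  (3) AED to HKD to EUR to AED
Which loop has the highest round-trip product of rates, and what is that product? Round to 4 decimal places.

1.1418

(1) 0.09155 × 2.916 × 4.277 = 1.14179
(2) 0.9841 × 0.04075 × 24.78 = 0.99373
(3) 1.997 × 0.1057 × 4.353 = 0.91884
Highest is cycle (1) at 1.1418 (>1, arbitrage).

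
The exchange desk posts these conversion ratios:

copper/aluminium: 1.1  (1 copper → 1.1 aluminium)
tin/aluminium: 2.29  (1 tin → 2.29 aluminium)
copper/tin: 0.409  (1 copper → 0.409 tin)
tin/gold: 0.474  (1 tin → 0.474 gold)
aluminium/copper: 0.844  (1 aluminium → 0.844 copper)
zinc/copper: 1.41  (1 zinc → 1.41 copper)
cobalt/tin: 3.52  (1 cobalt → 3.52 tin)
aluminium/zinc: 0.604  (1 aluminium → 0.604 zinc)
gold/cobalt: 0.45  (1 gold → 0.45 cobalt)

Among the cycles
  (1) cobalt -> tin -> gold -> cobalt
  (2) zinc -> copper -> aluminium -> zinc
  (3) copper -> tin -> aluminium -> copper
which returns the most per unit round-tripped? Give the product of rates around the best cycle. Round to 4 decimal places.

0.9368

(1) 3.52 × 0.474 × 0.45 = 0.75082
(2) 1.41 × 1.1 × 0.604 = 0.93680
(3) 0.409 × 2.29 × 0.844 = 0.79050
Highest is cycle (2) at 0.9368 (≤1, no arbitrage).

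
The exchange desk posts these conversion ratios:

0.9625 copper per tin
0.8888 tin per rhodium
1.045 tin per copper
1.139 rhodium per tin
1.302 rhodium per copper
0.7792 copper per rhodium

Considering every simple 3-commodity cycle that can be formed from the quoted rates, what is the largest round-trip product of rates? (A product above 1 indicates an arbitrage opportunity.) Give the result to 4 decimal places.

1.1138

rhodium→tin→copper→rhodium: 0.8888 × 0.9625 × 1.302 = 1.11382
rhodium→copper→tin→rhodium: 0.7792 × 1.045 × 1.139 = 0.92745
Maximum is rhodium→tin→copper→rhodium at 1.1138; arbitrage exists.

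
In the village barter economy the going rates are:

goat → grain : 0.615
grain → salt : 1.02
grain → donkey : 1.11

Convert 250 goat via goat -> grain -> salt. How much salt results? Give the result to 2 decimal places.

250 goat × 0.615 = 153.75 grain
153.75 grain × 1.02 = 156.825 salt

156.83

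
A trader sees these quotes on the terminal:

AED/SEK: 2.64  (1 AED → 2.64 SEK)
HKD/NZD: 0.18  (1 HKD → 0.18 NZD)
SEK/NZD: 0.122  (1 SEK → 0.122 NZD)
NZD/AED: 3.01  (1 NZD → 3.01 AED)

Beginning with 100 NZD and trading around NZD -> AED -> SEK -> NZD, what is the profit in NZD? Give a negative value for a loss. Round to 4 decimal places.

-3.0539

100 NZD × 3.01 = 301 AED
301 AED × 2.64 = 794.64 SEK
794.64 SEK × 0.122 = 96.94608 NZD
Net change: 96.94608 − 100 = -3.05392 NZD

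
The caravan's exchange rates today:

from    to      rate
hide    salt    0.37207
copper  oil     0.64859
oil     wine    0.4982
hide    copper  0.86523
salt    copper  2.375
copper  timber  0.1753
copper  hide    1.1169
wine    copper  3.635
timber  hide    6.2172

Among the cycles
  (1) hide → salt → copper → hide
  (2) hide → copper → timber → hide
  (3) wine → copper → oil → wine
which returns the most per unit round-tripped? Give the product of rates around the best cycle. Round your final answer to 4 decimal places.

1.1746

(1) 0.37207 × 2.375 × 1.1169 = 0.98697
(2) 0.86523 × 0.1753 × 6.2172 = 0.94299
(3) 3.635 × 0.64859 × 0.4982 = 1.17457
Highest is cycle (3) at 1.1746 (>1, arbitrage).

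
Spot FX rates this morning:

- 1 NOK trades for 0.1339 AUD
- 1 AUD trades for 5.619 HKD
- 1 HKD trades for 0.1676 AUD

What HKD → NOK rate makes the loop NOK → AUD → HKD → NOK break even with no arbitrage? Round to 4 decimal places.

Known legs of the cycle: 0.1339 × 5.619 = 0.7523841
For no arbitrage the full-cycle product must be 1, so the missing rate is 1 / 0.7523841 ≈ 1.329108.

1.3291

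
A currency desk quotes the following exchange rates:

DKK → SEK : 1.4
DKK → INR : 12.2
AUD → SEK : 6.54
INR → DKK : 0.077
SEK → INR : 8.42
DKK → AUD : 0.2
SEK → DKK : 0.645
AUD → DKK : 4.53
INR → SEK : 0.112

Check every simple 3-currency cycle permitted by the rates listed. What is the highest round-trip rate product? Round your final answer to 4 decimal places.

DKK→SEK→INR→DKK: 1.4 × 8.42 × 0.077 = 0.90768
DKK→INR→SEK→DKK: 12.2 × 0.112 × 0.645 = 0.88133
AUD→SEK→DKK→AUD: 6.54 × 0.645 × 0.2 = 0.84366
Maximum is DKK→SEK→INR→DKK at 0.9077; no arbitrage — every cycle loses value.

0.9077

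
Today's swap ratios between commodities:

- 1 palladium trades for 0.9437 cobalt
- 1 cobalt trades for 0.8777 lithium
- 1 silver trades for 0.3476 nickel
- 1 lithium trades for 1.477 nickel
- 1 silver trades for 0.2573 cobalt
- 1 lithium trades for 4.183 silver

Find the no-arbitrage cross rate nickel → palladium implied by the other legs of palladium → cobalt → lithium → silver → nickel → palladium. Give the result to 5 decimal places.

Known legs of the cycle: 0.9437 × 0.8777 × 4.183 × 0.3476 = 1.204336047943292
For no arbitrage the full-cycle product must be 1, so the missing rate is 1 / 1.204336047943292 ≈ 0.8303330.

0.83033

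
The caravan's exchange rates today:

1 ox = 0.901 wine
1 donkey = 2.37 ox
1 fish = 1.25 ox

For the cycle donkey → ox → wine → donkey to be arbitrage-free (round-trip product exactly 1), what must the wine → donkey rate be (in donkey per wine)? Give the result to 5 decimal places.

0.46830

Known legs of the cycle: 2.37 × 0.901 = 2.13537
For no arbitrage the full-cycle product must be 1, so the missing rate is 1 / 2.13537 ≈ 0.4683029.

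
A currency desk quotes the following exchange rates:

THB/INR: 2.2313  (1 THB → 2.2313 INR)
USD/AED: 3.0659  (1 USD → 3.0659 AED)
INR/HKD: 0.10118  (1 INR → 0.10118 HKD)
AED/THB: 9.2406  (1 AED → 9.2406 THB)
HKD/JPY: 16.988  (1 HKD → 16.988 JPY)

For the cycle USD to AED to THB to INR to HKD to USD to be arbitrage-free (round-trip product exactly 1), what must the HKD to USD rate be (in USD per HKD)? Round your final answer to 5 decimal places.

Known legs of the cycle: 3.0659 × 9.2406 × 2.2313 × 0.10118 = 6.39603449314715436
For no arbitrage the full-cycle product must be 1, so the missing rate is 1 / 6.39603449314715436 ≈ 0.1563469.

0.15635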